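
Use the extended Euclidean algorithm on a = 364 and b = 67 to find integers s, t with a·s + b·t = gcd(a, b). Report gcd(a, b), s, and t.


Euclidean algorithm on (364, 67) — divide until remainder is 0:
  364 = 5 · 67 + 29
  67 = 2 · 29 + 9
  29 = 3 · 9 + 2
  9 = 4 · 2 + 1
  2 = 2 · 1 + 0
gcd(364, 67) = 1.
Track Bezout coefficients alongside the remainders: start with r₀ = 364 = a·1 + b·0 (s = 1, t = 0) and r₁ = 67 = a·0 + b·1 (s = 0, t = 1); each new remainder r_{k+1} = r_{k-1} − q_k·r_k inherits s_{k+1} = s_{k-1} − q_k·s_k, t_{k+1} = t_{k-1} − q_k·t_k, so r_k = a·s_k + b·t_k at every step:
  q = 5: r = 29, s = 1 − 5·0 = 1, t = 0 − 5·1 = -5  (check: 364·1 + 67·(-5) = 29)
  q = 2: r = 9, s = 0 − 2·1 = -2, t = 1 − 2·(-5) = 11  (check: 364·(-2) + 67·11 = 9)
  q = 3: r = 2, s = 1 − 3·(-2) = 7, t = -5 − 3·11 = -38  (check: 364·7 + 67·(-38) = 2)
  q = 4: r = 1, s = -2 − 4·7 = -30, t = 11 − 4·(-38) = 163  (check: 364·(-30) + 67·163 = 1)
The row with r = 1 (the gcd) gives the Bezout coefficients s = -30, t = 163.
Result: 364 · (-30) + 67 · (163) = 1.

gcd(364, 67) = 1; s = -30, t = 163 (check: 364·(-30) + 67·163 = 1).


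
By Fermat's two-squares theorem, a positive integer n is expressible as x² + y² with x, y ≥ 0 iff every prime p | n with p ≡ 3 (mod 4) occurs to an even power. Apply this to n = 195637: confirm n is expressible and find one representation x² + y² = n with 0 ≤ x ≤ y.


Step 1: Factor n = 195637 = 13 · 101 · 149.
Step 2: Check the mod-4 condition on each prime factor: 13 ≡ 1 (mod 4), exponent 1; 101 ≡ 1 (mod 4), exponent 1; 149 ≡ 1 (mod 4), exponent 1.
All primes ≡ 3 (mod 4) appear to even exponent (or don't appear), so by the two-squares theorem n IS expressible as a sum of two squares.
Step 3: Build a representation. Here n = 13 · 101 · 149 is a product of primes ≡ 1 (mod 4). Each prime p ≡ 1 (mod 4) is itself a sum of two squares; find a² by testing p − a² for a perfect square:
  13: 13 − 1² = 12, 13 − 2² = 9 = 3² ⇒ 13 = 2² + 3².
  101: 101 − 1² = 100 = 10² ⇒ 101 = 1² + 10².
  149: 149 − 1² = 148, 149 − 2² = 145, 149 − 3² = 140, 149 − 4² = 133, 149 − 5² = 124, 149 − 6² = 113, 149 − 7² = 100 = 10² ⇒ 149 = 7² + 10².
  Combine using the Brahmagupta–Fibonacci identity (a² + b²)(c² + d²) = (ac − bd)² + (ad + bc)² = (ac + bd)² + (ad − bc)²:
  13 · 101 = 1313: from (2² + 3²)(1² + 10²), take (2·1 − 3·10, 2·10 + 3·1) = (2 − 30, 20 + 3) = (-28, 23); dropping signs (only squares matter) gives (28, 23); check 28² + 23² = 784 + 529 = 1313 ✓.
  1313 · 149 = 195637: from (28² + 23²)(7² + 10²), take (28·7 − 23·10, 28·10 + 23·7) = (196 − 230, 280 + 161) = (-34, 441); dropping signs (only squares matter) gives (34, 441); check 34² + 441² = 1156 + 194481 = 195637 ✓.
Step 4: Order so x ≤ y and verify: 34² + 441² = 1156 + 194481 = 195637 = n. ✓

n = 195637 = 34² + 441² (one valid representation with x ≤ y).


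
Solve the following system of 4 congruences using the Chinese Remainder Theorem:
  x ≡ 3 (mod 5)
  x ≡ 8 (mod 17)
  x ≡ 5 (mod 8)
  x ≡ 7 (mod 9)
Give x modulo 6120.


Product of moduli M = 5 · 17 · 8 · 9 = 6120.
Merge one congruence at a time:
  Start: x ≡ 3 (mod 5).
  Combine with x ≡ 8 (mod 17); new modulus lcm = 85.
    Write x = 3 + 5·t and substitute into x ≡ 8 (mod 17): 5·t ≡ 8 − 3 = 5 (mod 17).
    The inverse of 5 mod 17 is 7 (since 5·7 = 35 = 2·17 + 1), so t ≡ 7·5 = 35 ≡ 1 (mod 17).
    Then x = 3 + 5·1 = 8, valid modulo lcm(5, 17) = 85: x ≡ 8 (mod 85).
  Combine with x ≡ 5 (mod 8); new modulus lcm = 680.
    Write x = 8 + 85·t and substitute into x ≡ 5 (mod 8): 85·t ≡ 5 − 8 = -3 (mod 8).
    Reduce coefficients mod 8: 5·t ≡ 5 (mod 8).
    The inverse of 5 mod 8 is 5 (since 5·5 = 25 = 3·8 + 1), so t ≡ 5·5 = 25 ≡ 1 (mod 8).
    Then x = 8 + 85·1 = 93, valid modulo lcm(85, 8) = 680: x ≡ 93 (mod 680).
  Combine with x ≡ 7 (mod 9); new modulus lcm = 6120.
    Write x = 93 + 680·t and substitute into x ≡ 7 (mod 9): 680·t ≡ 7 − 93 = -86 (mod 9).
    Reduce coefficients mod 9: 5·t ≡ 4 (mod 9).
    The inverse of 5 mod 9 is 2 (since 5·2 = 10 = 1·9 + 1), so t ≡ 2·4 = 8 ≡ 8 (mod 9).
    Then x = 93 + 680·8 = 5533, valid modulo lcm(680, 9) = 6120: x ≡ 5533 (mod 6120).
Verify against each original: 5533 mod 5 = 3, 5533 mod 17 = 8, 5533 mod 8 = 5, 5533 mod 9 = 7.

x ≡ 5533 (mod 6120).


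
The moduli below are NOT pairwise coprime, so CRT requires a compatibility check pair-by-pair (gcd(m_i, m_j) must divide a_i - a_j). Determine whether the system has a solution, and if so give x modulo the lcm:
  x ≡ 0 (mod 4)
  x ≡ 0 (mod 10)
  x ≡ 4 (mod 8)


Moduli 4, 10, 8 are not pairwise coprime, so CRT works modulo lcm(m_i) when all pairwise compatibility conditions hold.
Pairwise compatibility: gcd(m_i, m_j) must divide a_i - a_j for every pair.
Merge one congruence at a time:
  Start: x ≡ 0 (mod 4).
  Combine with x ≡ 0 (mod 10): gcd(4, 10) = 2; 0 - 0 = 0, which IS divisible by 2, so compatible.
    Write x = 0 + 4·t and substitute into x ≡ 0 (mod 10): 4·t ≡ 0 − 0 = 0 (mod 10).
    Divide the congruence (and modulus) by g = 2: 2·t ≡ 0 (mod 5).
    The inverse of 2 mod 5 is 3 (since 2·3 = 6 = 1·5 + 1), so t ≡ 3·0 = 0 ≡ 0 (mod 5).
    Then x = 0 + 4·0 = 0, valid modulo lcm(4, 10) = 20: x ≡ 0 (mod 20).
  Combine with x ≡ 4 (mod 8): gcd(20, 8) = 4; 4 - 0 = 4, which IS divisible by 4, so compatible.
    Write x = 0 + 20·t and substitute into x ≡ 4 (mod 8): 20·t ≡ 4 − 0 = 4 (mod 8).
    Divide the congruence (and modulus) by g = 4: 5·t ≡ 1 (mod 2).
    Reduce coefficients mod 2: 1·t ≡ 1 (mod 2).
    So t ≡ 1 (mod 2).
    Then x = 0 + 20·1 = 20, valid modulo lcm(20, 8) = 40: x ≡ 20 (mod 40).
Verify: 20 mod 4 = 0, 20 mod 10 = 0, 20 mod 8 = 4.

x ≡ 20 (mod 40).


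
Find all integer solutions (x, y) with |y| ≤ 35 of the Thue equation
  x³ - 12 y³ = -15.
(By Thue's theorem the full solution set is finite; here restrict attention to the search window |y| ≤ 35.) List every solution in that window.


The equation is x³ - 12y³ = -15. For fixed y, x³ = 12·y³ − 15, so a solution requires the RHS to be a perfect cube.
Strategy: iterate y from -35 to 35, compute RHS = 12·y³ − 15, and check whether it is a (positive or negative) perfect cube.
Check small values of y:
  y = 0: RHS = -15 is not a perfect cube.
  y = 1: RHS = -3 is not a perfect cube.
  y = -1: RHS = -27 = (-3)³ ⇒ x = -3 works.
  y = 2: RHS = 81 is not a perfect cube.
  y = -2: RHS = -111 is not a perfect cube.
  y = 3: RHS = 309 is not a perfect cube.
  y = -3: RHS = -339 is not a perfect cube.
Continuing the search up to |y| = 35 finds no further solutions beyond those listed.
Collected solutions: (-3, -1).

Solutions (with |y| ≤ 35): (-3, -1).


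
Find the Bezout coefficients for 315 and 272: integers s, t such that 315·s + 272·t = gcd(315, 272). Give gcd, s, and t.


Euclidean algorithm on (315, 272) — divide until remainder is 0:
  315 = 1 · 272 + 43
  272 = 6 · 43 + 14
  43 = 3 · 14 + 1
  14 = 14 · 1 + 0
gcd(315, 272) = 1.
Track Bezout coefficients alongside the remainders: start with r₀ = 315 = a·1 + b·0 (s = 1, t = 0) and r₁ = 272 = a·0 + b·1 (s = 0, t = 1); each new remainder r_{k+1} = r_{k-1} − q_k·r_k inherits s_{k+1} = s_{k-1} − q_k·s_k, t_{k+1} = t_{k-1} − q_k·t_k, so r_k = a·s_k + b·t_k at every step:
  q = 1: r = 43, s = 1 − 1·0 = 1, t = 0 − 1·1 = -1  (check: 315·1 + 272·(-1) = 43)
  q = 6: r = 14, s = 0 − 6·1 = -6, t = 1 − 6·(-1) = 7  (check: 315·(-6) + 272·7 = 14)
  q = 3: r = 1, s = 1 − 3·(-6) = 19, t = -1 − 3·7 = -22  (check: 315·19 + 272·(-22) = 1)
The row with r = 1 (the gcd) gives the Bezout coefficients s = 19, t = -22.
Result: 315 · (19) + 272 · (-22) = 1.

gcd(315, 272) = 1; s = 19, t = -22 (check: 315·19 + 272·(-22) = 1).


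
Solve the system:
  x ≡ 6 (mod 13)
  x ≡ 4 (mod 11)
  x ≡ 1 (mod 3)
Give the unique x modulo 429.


Moduli 13, 11, 3 are pairwise coprime; by CRT there is a unique solution modulo M = 13 · 11 · 3 = 429.
Solve pairwise, accumulating the modulus:
  Start with x ≡ 6 (mod 13).
  Combine with x ≡ 4 (mod 11): since gcd(13, 11) = 1, we get a unique residue mod 143.
    Write x = 6 + 13·t and substitute into x ≡ 4 (mod 11): 13·t ≡ 4 − 6 = -2 (mod 11).
    Reduce coefficients mod 11: 2·t ≡ 9 (mod 11).
    The inverse of 2 mod 11 is 6 (since 2·6 = 12 = 1·11 + 1), so t ≡ 6·9 = 54 ≡ 10 (mod 11).
    Then x = 6 + 13·10 = 136, valid modulo lcm(13, 11) = 143: x ≡ 136 (mod 143).
  Combine with x ≡ 1 (mod 3): since gcd(143, 3) = 1, we get a unique residue mod 429.
    Write x = 136 + 143·t and substitute into x ≡ 1 (mod 3): 143·t ≡ 1 − 136 = -135 (mod 3).
    Reduce coefficients mod 3: 2·t ≡ 0 (mod 3).
    The inverse of 2 mod 3 is 2 (since 2·2 = 4 = 1·3 + 1), so t ≡ 2·0 = 0 ≡ 0 (mod 3).
    Then x = 136 + 143·0 = 136, valid modulo lcm(143, 3) = 429: x ≡ 136 (mod 429).
Verify: 136 mod 13 = 6 ✓, 136 mod 11 = 4 ✓, 136 mod 3 = 1 ✓.

x ≡ 136 (mod 429).


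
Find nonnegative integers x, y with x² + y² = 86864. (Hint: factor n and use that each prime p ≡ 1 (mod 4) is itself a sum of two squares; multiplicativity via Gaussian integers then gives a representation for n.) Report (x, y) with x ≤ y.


Step 1: Factor n = 86864 = 2^4 · 61 · 89.
Step 2: Check the mod-4 condition on each prime factor: 2 = 2 (special); 61 ≡ 1 (mod 4), exponent 1; 89 ≡ 1 (mod 4), exponent 1.
All primes ≡ 3 (mod 4) appear to even exponent (or don't appear), so by the two-squares theorem n IS expressible as a sum of two squares.
Step 3: Build a representation. Group n = k² · m with k = 4 and m = 61 · 89 = 5429 (a product of primes ≡ 1 (mod 4)); a representation of m scales to one of n via (k·x)² + (k·y)² = k²(x² + y²). Each prime p ≡ 1 (mod 4) is itself a sum of two squares; find a² by testing p − a² for a perfect square:
  61: 61 − 1² = 60, 61 − 2² = 57, 61 − 3² = 52, 61 − 4² = 45, 61 − 5² = 36 = 6² ⇒ 61 = 5² + 6².
  89: 89 − 1² = 88, 89 − 2² = 85, 89 − 3² = 80, 89 − 4² = 73, 89 − 5² = 64 = 8² ⇒ 89 = 5² + 8².
  Combine using the Brahmagupta–Fibonacci identity (a² + b²)(c² + d²) = (ac − bd)² + (ad + bc)² = (ac + bd)² + (ad − bc)²:
  61 · 89 = 5429: from (5² + 6²)(5² + 8²), take (5·5 − 6·8, 5·8 + 6·5) = (25 − 48, 40 + 30) = (-23, 70); dropping signs (only squares matter) gives (23, 70); check 23² + 70² = 529 + 4900 = 5429 ✓.
  Scale by k = 4: (4·23, 4·70) = (92, 280).
Step 4: Order so x ≤ y and verify: 92² + 280² = 8464 + 78400 = 86864 = n. ✓

n = 86864 = 92² + 280² (one valid representation with x ≤ y).


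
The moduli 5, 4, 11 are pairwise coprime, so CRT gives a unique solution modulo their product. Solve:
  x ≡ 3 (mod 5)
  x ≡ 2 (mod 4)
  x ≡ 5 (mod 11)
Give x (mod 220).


Moduli 5, 4, 11 are pairwise coprime; by CRT there is a unique solution modulo M = 5 · 4 · 11 = 220.
Solve pairwise, accumulating the modulus:
  Start with x ≡ 3 (mod 5).
  Combine with x ≡ 2 (mod 4): since gcd(5, 4) = 1, we get a unique residue mod 20.
    Write x = 3 + 5·t and substitute into x ≡ 2 (mod 4): 5·t ≡ 2 − 3 = -1 (mod 4).
    Reduce coefficients mod 4: 1·t ≡ 3 (mod 4).
    So t ≡ 3 (mod 4).
    Then x = 3 + 5·3 = 18, valid modulo lcm(5, 4) = 20: x ≡ 18 (mod 20).
  Combine with x ≡ 5 (mod 11): since gcd(20, 11) = 1, we get a unique residue mod 220.
    Write x = 18 + 20·t and substitute into x ≡ 5 (mod 11): 20·t ≡ 5 − 18 = -13 (mod 11).
    Reduce coefficients mod 11: 9·t ≡ 9 (mod 11).
    The inverse of 9 mod 11 is 5 (since 9·5 = 45 = 4·11 + 1), so t ≡ 5·9 = 45 ≡ 1 (mod 11).
    Then x = 18 + 20·1 = 38, valid modulo lcm(20, 11) = 220: x ≡ 38 (mod 220).
Verify: 38 mod 5 = 3 ✓, 38 mod 4 = 2 ✓, 38 mod 11 = 5 ✓.

x ≡ 38 (mod 220).


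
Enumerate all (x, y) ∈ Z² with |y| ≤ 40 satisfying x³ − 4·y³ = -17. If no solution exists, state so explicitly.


The equation is x³ - 4y³ = -17. For fixed y, x³ = 4·y³ − 17, so a solution requires the RHS to be a perfect cube.
Strategy: iterate y from -40 to 40, compute RHS = 4·y³ − 17, and check whether it is a (positive or negative) perfect cube.
Check small values of y:
  y = 0: RHS = -17 is not a perfect cube.
  y = 1: RHS = -13 is not a perfect cube.
  y = -1: RHS = -21 is not a perfect cube.
  y = 2: RHS = 15 is not a perfect cube.
  y = -2: RHS = -49 is not a perfect cube.
  y = 3: RHS = 91 is not a perfect cube.
  y = -3: RHS = -125 = (-5)³ ⇒ x = -5 works.
Continuing the search up to |y| = 40 finds no further solutions beyond those listed.
Collected solutions: (-5, -3).

Solutions (with |y| ≤ 40): (-5, -3).


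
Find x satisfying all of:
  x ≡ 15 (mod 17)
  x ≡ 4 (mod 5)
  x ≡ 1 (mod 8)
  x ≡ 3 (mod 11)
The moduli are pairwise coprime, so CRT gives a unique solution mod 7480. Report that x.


Product of moduli M = 17 · 5 · 8 · 11 = 7480.
Merge one congruence at a time:
  Start: x ≡ 15 (mod 17).
  Combine with x ≡ 4 (mod 5); new modulus lcm = 85.
    Write x = 15 + 17·t and substitute into x ≡ 4 (mod 5): 17·t ≡ 4 − 15 = -11 (mod 5).
    Reduce coefficients mod 5: 2·t ≡ 4 (mod 5).
    The inverse of 2 mod 5 is 3 (since 2·3 = 6 = 1·5 + 1), so t ≡ 3·4 = 12 ≡ 2 (mod 5).
    Then x = 15 + 17·2 = 49, valid modulo lcm(17, 5) = 85: x ≡ 49 (mod 85).
  Combine with x ≡ 1 (mod 8); new modulus lcm = 680.
    Write x = 49 + 85·t and substitute into x ≡ 1 (mod 8): 85·t ≡ 1 − 49 = -48 (mod 8).
    Reduce coefficients mod 8: 5·t ≡ 0 (mod 8).
    The inverse of 5 mod 8 is 5 (since 5·5 = 25 = 3·8 + 1), so t ≡ 5·0 = 0 ≡ 0 (mod 8).
    Then x = 49 + 85·0 = 49, valid modulo lcm(85, 8) = 680: x ≡ 49 (mod 680).
  Combine with x ≡ 3 (mod 11); new modulus lcm = 7480.
    Write x = 49 + 680·t and substitute into x ≡ 3 (mod 11): 680·t ≡ 3 − 49 = -46 (mod 11).
    Reduce coefficients mod 11: 9·t ≡ 9 (mod 11).
    The inverse of 9 mod 11 is 5 (since 9·5 = 45 = 4·11 + 1), so t ≡ 5·9 = 45 ≡ 1 (mod 11).
    Then x = 49 + 680·1 = 729, valid modulo lcm(680, 11) = 7480: x ≡ 729 (mod 7480).
Verify against each original: 729 mod 17 = 15, 729 mod 5 = 4, 729 mod 8 = 1, 729 mod 11 = 3.

x ≡ 729 (mod 7480).


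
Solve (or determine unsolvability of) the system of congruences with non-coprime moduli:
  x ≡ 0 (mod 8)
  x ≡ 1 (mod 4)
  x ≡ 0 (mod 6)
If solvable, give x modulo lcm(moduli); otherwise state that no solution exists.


Moduli 8, 4, 6 are not pairwise coprime, so CRT works modulo lcm(m_i) when all pairwise compatibility conditions hold.
Pairwise compatibility: gcd(m_i, m_j) must divide a_i - a_j for every pair.
Merge one congruence at a time:
  Start: x ≡ 0 (mod 8).
  Combine with x ≡ 1 (mod 4): gcd(8, 4) = 4, and 1 - 0 = 1 is NOT divisible by 4.
    ⇒ system is inconsistent (no integer solution).

No solution (the system is inconsistent).


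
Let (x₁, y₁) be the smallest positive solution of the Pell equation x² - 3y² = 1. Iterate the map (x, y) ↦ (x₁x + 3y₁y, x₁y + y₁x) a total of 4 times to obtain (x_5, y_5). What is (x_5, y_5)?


Step 1: Find the fundamental solution (x₁, y₁) of x² - 3y² = 1.
  Expand √3 as a continued fraction. a₀ = ⌊√3⌋ = 1; iterate m_{k+1} = d_k·a_k − m_k, d_{k+1} = (3 − m_{k+1}²)/d_k, a_{k+1} = ⌊(a₀ + m_{k+1})/d_{k+1}⌋ (starting m₀ = 0, d₀ = 1), with convergents p_k = a_k·p_{k-1} + p_{k-2}, q_k = a_k·q_{k-1} + q_{k-2} (p₋₁ = 1, q₋₁ = 0):
  k = 0: a₀ = 1; p₀/q₀ = 1/1; p₀² − 3·q₀² = 1 − 3 = -2.
  k = 1: m = 1, d = 2, a = ⌊(1 + 1)/2⌋ = 1; p/q = (1·1 + 1)/(1·1 + 0) = 2/1; p² − 3·q² = 4 − 3 = 1.
  The first convergent with p² − 3·q² = 1 gives the fundamental solution (x₁, y₁) = (2, 1).
Step 2: Apply the recurrence (x_{n+1}, y_{n+1}) = (x₁x_n + 3y₁y_n, x₁y_n + y₁x_n) repeatedly.
  From (x_1, y_1) = (2, 1): x_2 = 2·2 + 3·1·1 = 7; y_2 = 2·1 + 1·2 = 4.
  From (x_2, y_2) = (7, 4): x_3 = 2·7 + 3·1·4 = 26; y_3 = 2·4 + 1·7 = 15.
  From (x_3, y_3) = (26, 15): x_4 = 2·26 + 3·1·15 = 97; y_4 = 2·15 + 1·26 = 56.
  From (x_4, y_4) = (97, 56): x_5 = 2·97 + 3·1·56 = 362; y_5 = 2·56 + 1·97 = 209.
Step 3: Verify x_5² - 3·y_5² = 131044 - 131043 = 1 (should be 1). ✓

(x_1, y_1) = (2, 1); (x_5, y_5) = (362, 209).


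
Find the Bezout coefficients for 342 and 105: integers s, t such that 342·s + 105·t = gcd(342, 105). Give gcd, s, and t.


Euclidean algorithm on (342, 105) — divide until remainder is 0:
  342 = 3 · 105 + 27
  105 = 3 · 27 + 24
  27 = 1 · 24 + 3
  24 = 8 · 3 + 0
gcd(342, 105) = 3.
Track Bezout coefficients alongside the remainders: start with r₀ = 342 = a·1 + b·0 (s = 1, t = 0) and r₁ = 105 = a·0 + b·1 (s = 0, t = 1); each new remainder r_{k+1} = r_{k-1} − q_k·r_k inherits s_{k+1} = s_{k-1} − q_k·s_k, t_{k+1} = t_{k-1} − q_k·t_k, so r_k = a·s_k + b·t_k at every step:
  q = 3: r = 27, s = 1 − 3·0 = 1, t = 0 − 3·1 = -3  (check: 342·1 + 105·(-3) = 27)
  q = 3: r = 24, s = 0 − 3·1 = -3, t = 1 − 3·(-3) = 10  (check: 342·(-3) + 105·10 = 24)
  q = 1: r = 3, s = 1 − 1·(-3) = 4, t = -3 − 1·10 = -13  (check: 342·4 + 105·(-13) = 3)
The row with r = 3 (the gcd) gives the Bezout coefficients s = 4, t = -13.
Result: 342 · (4) + 105 · (-13) = 3.

gcd(342, 105) = 3; s = 4, t = -13 (check: 342·4 + 105·(-13) = 3).


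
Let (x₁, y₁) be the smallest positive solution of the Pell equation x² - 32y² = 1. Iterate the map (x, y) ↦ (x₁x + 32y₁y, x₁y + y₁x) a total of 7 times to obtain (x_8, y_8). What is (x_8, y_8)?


Step 1: Find the fundamental solution (x₁, y₁) of x² - 32y² = 1.
  Expand √32 as a continued fraction. a₀ = ⌊√32⌋ = 5; iterate m_{k+1} = d_k·a_k − m_k, d_{k+1} = (32 − m_{k+1}²)/d_k, a_{k+1} = ⌊(a₀ + m_{k+1})/d_{k+1}⌋ (starting m₀ = 0, d₀ = 1), with convergents p_k = a_k·p_{k-1} + p_{k-2}, q_k = a_k·q_{k-1} + q_{k-2} (p₋₁ = 1, q₋₁ = 0):
  k = 0: a₀ = 5; p₀/q₀ = 5/1; p₀² − 32·q₀² = 25 − 32 = -7.
  k = 1: m = 5, d = 7, a = ⌊(5 + 5)/7⌋ = 1; p/q = (1·5 + 1)/(1·1 + 0) = 6/1; p² − 32·q² = 36 − 32 = 4.
  k = 2: m = 2, d = 4, a = ⌊(5 + 2)/4⌋ = 1; p/q = (1·6 + 5)/(1·1 + 1) = 11/2; p² − 32·q² = 121 − 128 = -7.
  k = 3: m = 2, d = 7, a = ⌊(5 + 2)/7⌋ = 1; p/q = (1·11 + 6)/(1·2 + 1) = 17/3; p² − 32·q² = 289 − 288 = 1.
  The first convergent with p² − 32·q² = 1 gives the fundamental solution (x₁, y₁) = (17, 3).
Step 2: Apply the recurrence (x_{n+1}, y_{n+1}) = (x₁x_n + 32y₁y_n, x₁y_n + y₁x_n) repeatedly.
  From (x_1, y_1) = (17, 3): x_2 = 17·17 + 32·3·3 = 577; y_2 = 17·3 + 3·17 = 102.
  From (x_2, y_2) = (577, 102): x_3 = 17·577 + 32·3·102 = 19601; y_3 = 17·102 + 3·577 = 3465.
  From (x_3, y_3) = (19601, 3465): x_4 = 17·19601 + 32·3·3465 = 665857; y_4 = 17·3465 + 3·19601 = 117708.
  From (x_4, y_4) = (665857, 117708): x_5 = 17·665857 + 32·3·117708 = 22619537; y_5 = 17·117708 + 3·665857 = 3998607.
  From (x_5, y_5) = (22619537, 3998607): x_6 = 17·22619537 + 32·3·3998607 = 768398401; y_6 = 17·3998607 + 3·22619537 = 135834930.
  From (x_6, y_6) = (768398401, 135834930): x_7 = 17·768398401 + 32·3·135834930 = 26102926097; y_7 = 17·135834930 + 3·768398401 = 4614389013.
  From (x_7, y_7) = (26102926097, 4614389013): x_8 = 17·26102926097 + 32·3·4614389013 = 886731088897; y_8 = 17·4614389013 + 3·26102926097 = 156753391512.
Step 3: Verify x_8² - 32·y_8² = 786292024016459316676609 - 786292024016459316676608 = 1 (should be 1). ✓

(x_1, y_1) = (17, 3); (x_8, y_8) = (886731088897, 156753391512).


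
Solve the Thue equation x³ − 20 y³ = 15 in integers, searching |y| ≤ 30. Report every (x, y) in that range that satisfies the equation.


The equation is x³ - 20y³ = 15. For fixed y, x³ = 20·y³ + 15, so a solution requires the RHS to be a perfect cube.
Strategy: iterate y from -30 to 30, compute RHS = 20·y³ + 15, and check whether it is a (positive or negative) perfect cube.
Check small values of y:
  y = 0: RHS = 15 is not a perfect cube.
  y = 1: RHS = 35 is not a perfect cube.
  y = -1: RHS = -5 is not a perfect cube.
  y = 2: RHS = 175 is not a perfect cube.
  y = -2: RHS = -145 is not a perfect cube.
  y = 3: RHS = 555 is not a perfect cube.
  y = -3: RHS = -525 is not a perfect cube.
Continuing the search up to |y| = 30 finds no solutions either.
No (x, y) in the scanned range satisfies the equation.

No integer solutions with |y| ≤ 30.


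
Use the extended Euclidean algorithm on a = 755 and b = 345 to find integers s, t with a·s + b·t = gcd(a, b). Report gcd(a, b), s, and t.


Euclidean algorithm on (755, 345) — divide until remainder is 0:
  755 = 2 · 345 + 65
  345 = 5 · 65 + 20
  65 = 3 · 20 + 5
  20 = 4 · 5 + 0
gcd(755, 345) = 5.
Track Bezout coefficients alongside the remainders: start with r₀ = 755 = a·1 + b·0 (s = 1, t = 0) and r₁ = 345 = a·0 + b·1 (s = 0, t = 1); each new remainder r_{k+1} = r_{k-1} − q_k·r_k inherits s_{k+1} = s_{k-1} − q_k·s_k, t_{k+1} = t_{k-1} − q_k·t_k, so r_k = a·s_k + b·t_k at every step:
  q = 2: r = 65, s = 1 − 2·0 = 1, t = 0 − 2·1 = -2  (check: 755·1 + 345·(-2) = 65)
  q = 5: r = 20, s = 0 − 5·1 = -5, t = 1 − 5·(-2) = 11  (check: 755·(-5) + 345·11 = 20)
  q = 3: r = 5, s = 1 − 3·(-5) = 16, t = -2 − 3·11 = -35  (check: 755·16 + 345·(-35) = 5)
The row with r = 5 (the gcd) gives the Bezout coefficients s = 16, t = -35.
Result: 755 · (16) + 345 · (-35) = 5.

gcd(755, 345) = 5; s = 16, t = -35 (check: 755·16 + 345·(-35) = 5).


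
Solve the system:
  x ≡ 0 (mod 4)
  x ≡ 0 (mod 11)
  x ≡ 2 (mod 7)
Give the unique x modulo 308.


Moduli 4, 11, 7 are pairwise coprime; by CRT there is a unique solution modulo M = 4 · 11 · 7 = 308.
Solve pairwise, accumulating the modulus:
  Start with x ≡ 0 (mod 4).
  Combine with x ≡ 0 (mod 11): since gcd(4, 11) = 1, we get a unique residue mod 44.
    Write x = 0 + 4·t and substitute into x ≡ 0 (mod 11): 4·t ≡ 0 − 0 = 0 (mod 11).
    The inverse of 4 mod 11 is 3 (since 4·3 = 12 = 1·11 + 1), so t ≡ 3·0 = 0 ≡ 0 (mod 11).
    Then x = 0 + 4·0 = 0, valid modulo lcm(4, 11) = 44: x ≡ 0 (mod 44).
  Combine with x ≡ 2 (mod 7): since gcd(44, 7) = 1, we get a unique residue mod 308.
    Write x = 0 + 44·t and substitute into x ≡ 2 (mod 7): 44·t ≡ 2 − 0 = 2 (mod 7).
    Reduce coefficients mod 7: 2·t ≡ 2 (mod 7).
    The inverse of 2 mod 7 is 4 (since 2·4 = 8 = 1·7 + 1), so t ≡ 4·2 = 8 ≡ 1 (mod 7).
    Then x = 0 + 44·1 = 44, valid modulo lcm(44, 7) = 308: x ≡ 44 (mod 308).
Verify: 44 mod 4 = 0 ✓, 44 mod 11 = 0 ✓, 44 mod 7 = 2 ✓.

x ≡ 44 (mod 308).


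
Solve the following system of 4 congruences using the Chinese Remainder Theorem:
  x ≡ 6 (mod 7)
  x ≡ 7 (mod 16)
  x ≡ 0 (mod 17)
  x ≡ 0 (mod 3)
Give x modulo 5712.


Product of moduli M = 7 · 16 · 17 · 3 = 5712.
Merge one congruence at a time:
  Start: x ≡ 6 (mod 7).
  Combine with x ≡ 7 (mod 16); new modulus lcm = 112.
    Write x = 6 + 7·t and substitute into x ≡ 7 (mod 16): 7·t ≡ 7 − 6 = 1 (mod 16).
    The inverse of 7 mod 16 is 7 (since 7·7 = 49 = 3·16 + 1), so t ≡ 7·1 = 7 ≡ 7 (mod 16).
    Then x = 6 + 7·7 = 55, valid modulo lcm(7, 16) = 112: x ≡ 55 (mod 112).
  Combine with x ≡ 0 (mod 17); new modulus lcm = 1904.
    Write x = 55 + 112·t and substitute into x ≡ 0 (mod 17): 112·t ≡ 0 − 55 = -55 (mod 17).
    Reduce coefficients mod 17: 10·t ≡ 13 (mod 17).
    The inverse of 10 mod 17 is 12 (since 10·12 = 120 = 7·17 + 1), so t ≡ 12·13 = 156 ≡ 3 (mod 17).
    Then x = 55 + 112·3 = 391, valid modulo lcm(112, 17) = 1904: x ≡ 391 (mod 1904).
  Combine with x ≡ 0 (mod 3); new modulus lcm = 5712.
    Write x = 391 + 1904·t and substitute into x ≡ 0 (mod 3): 1904·t ≡ 0 − 391 = -391 (mod 3).
    Reduce coefficients mod 3: 2·t ≡ 2 (mod 3).
    The inverse of 2 mod 3 is 2 (since 2·2 = 4 = 1·3 + 1), so t ≡ 2·2 = 4 ≡ 1 (mod 3).
    Then x = 391 + 1904·1 = 2295, valid modulo lcm(1904, 3) = 5712: x ≡ 2295 (mod 5712).
Verify against each original: 2295 mod 7 = 6, 2295 mod 16 = 7, 2295 mod 17 = 0, 2295 mod 3 = 0.

x ≡ 2295 (mod 5712).


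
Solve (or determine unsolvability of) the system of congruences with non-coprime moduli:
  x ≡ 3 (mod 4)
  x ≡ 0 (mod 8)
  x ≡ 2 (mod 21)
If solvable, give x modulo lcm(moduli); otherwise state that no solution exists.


Moduli 4, 8, 21 are not pairwise coprime, so CRT works modulo lcm(m_i) when all pairwise compatibility conditions hold.
Pairwise compatibility: gcd(m_i, m_j) must divide a_i - a_j for every pair.
Merge one congruence at a time:
  Start: x ≡ 3 (mod 4).
  Combine with x ≡ 0 (mod 8): gcd(4, 8) = 4, and 0 - 3 = -3 is NOT divisible by 4.
    ⇒ system is inconsistent (no integer solution).

No solution (the system is inconsistent).


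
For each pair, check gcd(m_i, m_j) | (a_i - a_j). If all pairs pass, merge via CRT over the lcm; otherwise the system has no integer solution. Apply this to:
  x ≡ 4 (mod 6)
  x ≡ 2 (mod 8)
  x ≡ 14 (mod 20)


Moduli 6, 8, 20 are not pairwise coprime, so CRT works modulo lcm(m_i) when all pairwise compatibility conditions hold.
Pairwise compatibility: gcd(m_i, m_j) must divide a_i - a_j for every pair.
Merge one congruence at a time:
  Start: x ≡ 4 (mod 6).
  Combine with x ≡ 2 (mod 8): gcd(6, 8) = 2; 2 - 4 = -2, which IS divisible by 2, so compatible.
    Write x = 4 + 6·t and substitute into x ≡ 2 (mod 8): 6·t ≡ 2 − 4 = -2 (mod 8).
    Divide the congruence (and modulus) by g = 2: 3·t ≡ -1 (mod 4).
    Reduce coefficients mod 4: 3·t ≡ 3 (mod 4).
    The inverse of 3 mod 4 is 3 (since 3·3 = 9 = 2·4 + 1), so t ≡ 3·3 = 9 ≡ 1 (mod 4).
    Then x = 4 + 6·1 = 10, valid modulo lcm(6, 8) = 24: x ≡ 10 (mod 24).
  Combine with x ≡ 14 (mod 20): gcd(24, 20) = 4; 14 - 10 = 4, which IS divisible by 4, so compatible.
    Write x = 10 + 24·t and substitute into x ≡ 14 (mod 20): 24·t ≡ 14 − 10 = 4 (mod 20).
    Divide the congruence (and modulus) by g = 4: 6·t ≡ 1 (mod 5).
    Reduce coefficients mod 5: 1·t ≡ 1 (mod 5).
    So t ≡ 1 (mod 5).
    Then x = 10 + 24·1 = 34, valid modulo lcm(24, 20) = 120: x ≡ 34 (mod 120).
Verify: 34 mod 6 = 4, 34 mod 8 = 2, 34 mod 20 = 14.

x ≡ 34 (mod 120).


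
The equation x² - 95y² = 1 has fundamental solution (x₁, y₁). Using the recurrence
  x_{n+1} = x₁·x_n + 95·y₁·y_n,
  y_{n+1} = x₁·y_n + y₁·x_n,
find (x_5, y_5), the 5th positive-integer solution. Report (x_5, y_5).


Step 1: Find the fundamental solution (x₁, y₁) of x² - 95y² = 1.
  Expand √95 as a continued fraction. a₀ = ⌊√95⌋ = 9; iterate m_{k+1} = d_k·a_k − m_k, d_{k+1} = (95 − m_{k+1}²)/d_k, a_{k+1} = ⌊(a₀ + m_{k+1})/d_{k+1}⌋ (starting m₀ = 0, d₀ = 1), with convergents p_k = a_k·p_{k-1} + p_{k-2}, q_k = a_k·q_{k-1} + q_{k-2} (p₋₁ = 1, q₋₁ = 0):
  k = 0: a₀ = 9; p₀/q₀ = 9/1; p₀² − 95·q₀² = 81 − 95 = -14.
  k = 1: m = 9, d = 14, a = ⌊(9 + 9)/14⌋ = 1; p/q = (1·9 + 1)/(1·1 + 0) = 10/1; p² − 95·q² = 100 − 95 = 5.
  k = 2: m = 5, d = 5, a = ⌊(9 + 5)/5⌋ = 2; p/q = (2·10 + 9)/(2·1 + 1) = 29/3; p² − 95·q² = 841 − 855 = -14.
  k = 3: m = 5, d = 14, a = ⌊(9 + 5)/14⌋ = 1; p/q = (1·29 + 10)/(1·3 + 1) = 39/4; p² − 95·q² = 1521 − 1520 = 1.
  The first convergent with p² − 95·q² = 1 gives the fundamental solution (x₁, y₁) = (39, 4).
Step 2: Apply the recurrence (x_{n+1}, y_{n+1}) = (x₁x_n + 95y₁y_n, x₁y_n + y₁x_n) repeatedly.
  From (x_1, y_1) = (39, 4): x_2 = 39·39 + 95·4·4 = 3041; y_2 = 39·4 + 4·39 = 312.
  From (x_2, y_2) = (3041, 312): x_3 = 39·3041 + 95·4·312 = 237159; y_3 = 39·312 + 4·3041 = 24332.
  From (x_3, y_3) = (237159, 24332): x_4 = 39·237159 + 95·4·24332 = 18495361; y_4 = 39·24332 + 4·237159 = 1897584.
  From (x_4, y_4) = (18495361, 1897584): x_5 = 39·18495361 + 95·4·1897584 = 1442400999; y_5 = 39·1897584 + 4·18495361 = 147987220.
Step 3: Verify x_5² - 95·y_5² = 2080520641916198001 - 2080520641916198000 = 1 (should be 1). ✓

(x_1, y_1) = (39, 4); (x_5, y_5) = (1442400999, 147987220).


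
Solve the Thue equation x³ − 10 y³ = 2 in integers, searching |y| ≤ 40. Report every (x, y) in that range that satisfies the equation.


The equation is x³ - 10y³ = 2. For fixed y, x³ = 10·y³ + 2, so a solution requires the RHS to be a perfect cube.
Strategy: iterate y from -40 to 40, compute RHS = 10·y³ + 2, and check whether it is a (positive or negative) perfect cube.
Check small values of y:
  y = 0: RHS = 2 is not a perfect cube.
  y = 1: RHS = 12 is not a perfect cube.
  y = -1: RHS = -8 = (-2)³ ⇒ x = -2 works.
  y = 2: RHS = 82 is not a perfect cube.
  y = -2: RHS = -78 is not a perfect cube.
  y = 3: RHS = 272 is not a perfect cube.
  y = -3: RHS = -268 is not a perfect cube.
Continuing the search up to |y| = 40 finds no further solutions beyond those listed.
Collected solutions: (-2, -1).

Solutions (with |y| ≤ 40): (-2, -1).


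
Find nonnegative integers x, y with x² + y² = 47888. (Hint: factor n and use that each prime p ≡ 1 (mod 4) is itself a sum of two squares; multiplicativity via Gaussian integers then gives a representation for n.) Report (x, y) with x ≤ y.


Step 1: Factor n = 47888 = 2^4 · 41 · 73.
Step 2: Check the mod-4 condition on each prime factor: 2 = 2 (special); 41 ≡ 1 (mod 4), exponent 1; 73 ≡ 1 (mod 4), exponent 1.
All primes ≡ 3 (mod 4) appear to even exponent (or don't appear), so by the two-squares theorem n IS expressible as a sum of two squares.
Step 3: Build a representation. Group n = k² · m with k = 4 and m = 41 · 73 = 2993 (a product of primes ≡ 1 (mod 4)); a representation of m scales to one of n via (k·x)² + (k·y)² = k²(x² + y²). Each prime p ≡ 1 (mod 4) is itself a sum of two squares; find a² by testing p − a² for a perfect square:
  41: 41 − 1² = 40, 41 − 2² = 37, 41 − 3² = 32, 41 − 4² = 25 = 5² ⇒ 41 = 4² + 5².
  73: 73 − 1² = 72, 73 − 2² = 69, 73 − 3² = 64 = 8² ⇒ 73 = 3² + 8².
  Combine using the Brahmagupta–Fibonacci identity (a² + b²)(c² + d²) = (ac − bd)² + (ad + bc)² = (ac + bd)² + (ad − bc)²:
  41 · 73 = 2993: from (4² + 5²)(3² + 8²), take (4·3 − 5·8, 4·8 + 5·3) = (12 − 40, 32 + 15) = (-28, 47); dropping signs (only squares matter) gives (28, 47); check 28² + 47² = 784 + 2209 = 2993 ✓.
  Scale by k = 4: (4·28, 4·47) = (112, 188).
Step 4: Order so x ≤ y and verify: 112² + 188² = 12544 + 35344 = 47888 = n. ✓

n = 47888 = 112² + 188² (one valid representation with x ≤ y).


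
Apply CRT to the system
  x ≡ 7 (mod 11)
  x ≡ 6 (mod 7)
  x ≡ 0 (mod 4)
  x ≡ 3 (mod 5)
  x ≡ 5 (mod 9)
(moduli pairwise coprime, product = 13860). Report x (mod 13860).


Product of moduli M = 11 · 7 · 4 · 5 · 9 = 13860.
Merge one congruence at a time:
  Start: x ≡ 7 (mod 11).
  Combine with x ≡ 6 (mod 7); new modulus lcm = 77.
    Write x = 7 + 11·t and substitute into x ≡ 6 (mod 7): 11·t ≡ 6 − 7 = -1 (mod 7).
    Reduce coefficients mod 7: 4·t ≡ 6 (mod 7).
    The inverse of 4 mod 7 is 2 (since 4·2 = 8 = 1·7 + 1), so t ≡ 2·6 = 12 ≡ 5 (mod 7).
    Then x = 7 + 11·5 = 62, valid modulo lcm(11, 7) = 77: x ≡ 62 (mod 77).
  Combine with x ≡ 0 (mod 4); new modulus lcm = 308.
    Write x = 62 + 77·t and substitute into x ≡ 0 (mod 4): 77·t ≡ 0 − 62 = -62 (mod 4).
    Reduce coefficients mod 4: 1·t ≡ 2 (mod 4).
    So t ≡ 2 (mod 4).
    Then x = 62 + 77·2 = 216, valid modulo lcm(77, 4) = 308: x ≡ 216 (mod 308).
  Combine with x ≡ 3 (mod 5); new modulus lcm = 1540.
    Write x = 216 + 308·t and substitute into x ≡ 3 (mod 5): 308·t ≡ 3 − 216 = -213 (mod 5).
    Reduce coefficients mod 5: 3·t ≡ 2 (mod 5).
    The inverse of 3 mod 5 is 2 (since 3·2 = 6 = 1·5 + 1), so t ≡ 2·2 = 4 ≡ 4 (mod 5).
    Then x = 216 + 308·4 = 1448, valid modulo lcm(308, 5) = 1540: x ≡ 1448 (mod 1540).
  Combine with x ≡ 5 (mod 9); new modulus lcm = 13860.
    Write x = 1448 + 1540·t and substitute into x ≡ 5 (mod 9): 1540·t ≡ 5 − 1448 = -1443 (mod 9).
    Reduce coefficients mod 9: 1·t ≡ 6 (mod 9).
    So t ≡ 6 (mod 9).
    Then x = 1448 + 1540·6 = 10688, valid modulo lcm(1540, 9) = 13860: x ≡ 10688 (mod 13860).
Verify against each original: 10688 mod 11 = 7, 10688 mod 7 = 6, 10688 mod 4 = 0, 10688 mod 5 = 3, 10688 mod 9 = 5.

x ≡ 10688 (mod 13860).


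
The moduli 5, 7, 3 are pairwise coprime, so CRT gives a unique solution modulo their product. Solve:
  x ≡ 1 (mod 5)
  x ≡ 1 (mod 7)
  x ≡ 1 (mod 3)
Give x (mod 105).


Moduli 5, 7, 3 are pairwise coprime; by CRT there is a unique solution modulo M = 5 · 7 · 3 = 105.
Solve pairwise, accumulating the modulus:
  Start with x ≡ 1 (mod 5).
  Combine with x ≡ 1 (mod 7): since gcd(5, 7) = 1, we get a unique residue mod 35.
    Write x = 1 + 5·t and substitute into x ≡ 1 (mod 7): 5·t ≡ 1 − 1 = 0 (mod 7).
    The inverse of 5 mod 7 is 3 (since 5·3 = 15 = 2·7 + 1), so t ≡ 3·0 = 0 ≡ 0 (mod 7).
    Then x = 1 + 5·0 = 1, valid modulo lcm(5, 7) = 35: x ≡ 1 (mod 35).
  Combine with x ≡ 1 (mod 3): since gcd(35, 3) = 1, we get a unique residue mod 105.
    Write x = 1 + 35·t and substitute into x ≡ 1 (mod 3): 35·t ≡ 1 − 1 = 0 (mod 3).
    Reduce coefficients mod 3: 2·t ≡ 0 (mod 3).
    The inverse of 2 mod 3 is 2 (since 2·2 = 4 = 1·3 + 1), so t ≡ 2·0 = 0 ≡ 0 (mod 3).
    Then x = 1 + 35·0 = 1, valid modulo lcm(35, 3) = 105: x ≡ 1 (mod 105).
Verify: 1 mod 5 = 1 ✓, 1 mod 7 = 1 ✓, 1 mod 3 = 1 ✓.

x ≡ 1 (mod 105).


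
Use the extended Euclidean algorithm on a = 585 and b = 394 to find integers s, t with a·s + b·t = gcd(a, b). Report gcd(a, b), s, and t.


Euclidean algorithm on (585, 394) — divide until remainder is 0:
  585 = 1 · 394 + 191
  394 = 2 · 191 + 12
  191 = 15 · 12 + 11
  12 = 1 · 11 + 1
  11 = 11 · 1 + 0
gcd(585, 394) = 1.
Track Bezout coefficients alongside the remainders: start with r₀ = 585 = a·1 + b·0 (s = 1, t = 0) and r₁ = 394 = a·0 + b·1 (s = 0, t = 1); each new remainder r_{k+1} = r_{k-1} − q_k·r_k inherits s_{k+1} = s_{k-1} − q_k·s_k, t_{k+1} = t_{k-1} − q_k·t_k, so r_k = a·s_k + b·t_k at every step:
  q = 1: r = 191, s = 1 − 1·0 = 1, t = 0 − 1·1 = -1  (check: 585·1 + 394·(-1) = 191)
  q = 2: r = 12, s = 0 − 2·1 = -2, t = 1 − 2·(-1) = 3  (check: 585·(-2) + 394·3 = 12)
  q = 15: r = 11, s = 1 − 15·(-2) = 31, t = -1 − 15·3 = -46  (check: 585·31 + 394·(-46) = 11)
  q = 1: r = 1, s = -2 − 1·31 = -33, t = 3 − 1·(-46) = 49  (check: 585·(-33) + 394·49 = 1)
The row with r = 1 (the gcd) gives the Bezout coefficients s = -33, t = 49.
Result: 585 · (-33) + 394 · (49) = 1.

gcd(585, 394) = 1; s = -33, t = 49 (check: 585·(-33) + 394·49 = 1).


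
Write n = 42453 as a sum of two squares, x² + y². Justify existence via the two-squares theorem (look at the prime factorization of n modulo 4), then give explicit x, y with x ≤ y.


Step 1: Factor n = 42453 = 3^2 · 53 · 89.
Step 2: Check the mod-4 condition on each prime factor: 3 ≡ 3 (mod 4), exponent 2 (must be even); 53 ≡ 1 (mod 4), exponent 1; 89 ≡ 1 (mod 4), exponent 1.
All primes ≡ 3 (mod 4) appear to even exponent (or don't appear), so by the two-squares theorem n IS expressible as a sum of two squares.
Step 3: Build a representation. Group n = k² · m with k = 3 and m = 53 · 89 = 4717 (a product of primes ≡ 1 (mod 4)); a representation of m scales to one of n via (k·x)² + (k·y)² = k²(x² + y²). Each prime p ≡ 1 (mod 4) is itself a sum of two squares; find a² by testing p − a² for a perfect square:
  53: 53 − 1² = 52, 53 − 2² = 49 = 7² ⇒ 53 = 2² + 7².
  89: 89 − 1² = 88, 89 − 2² = 85, 89 − 3² = 80, 89 − 4² = 73, 89 − 5² = 64 = 8² ⇒ 89 = 5² + 8².
  Combine using the Brahmagupta–Fibonacci identity (a² + b²)(c² + d²) = (ac − bd)² + (ad + bc)² = (ac + bd)² + (ad − bc)²:
  53 · 89 = 4717: from (2² + 7²)(5² + 8²), take (2·5 − 7·8, 2·8 + 7·5) = (10 − 56, 16 + 35) = (-46, 51); dropping signs (only squares matter) gives (46, 51); check 46² + 51² = 2116 + 2601 = 4717 ✓.
  Scale by k = 3: (3·46, 3·51) = (138, 153).
Step 4: Order so x ≤ y and verify: 138² + 153² = 19044 + 23409 = 42453 = n. ✓

n = 42453 = 138² + 153² (one valid representation with x ≤ y).


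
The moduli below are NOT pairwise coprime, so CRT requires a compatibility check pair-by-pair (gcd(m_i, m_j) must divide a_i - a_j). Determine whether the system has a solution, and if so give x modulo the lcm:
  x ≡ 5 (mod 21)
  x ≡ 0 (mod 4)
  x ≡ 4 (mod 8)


Moduli 21, 4, 8 are not pairwise coprime, so CRT works modulo lcm(m_i) when all pairwise compatibility conditions hold.
Pairwise compatibility: gcd(m_i, m_j) must divide a_i - a_j for every pair.
Merge one congruence at a time:
  Start: x ≡ 5 (mod 21).
  Combine with x ≡ 0 (mod 4): gcd(21, 4) = 1; 0 - 5 = -5, which IS divisible by 1, so compatible.
    Write x = 5 + 21·t and substitute into x ≡ 0 (mod 4): 21·t ≡ 0 − 5 = -5 (mod 4).
    Reduce coefficients mod 4: 1·t ≡ 3 (mod 4).
    So t ≡ 3 (mod 4).
    Then x = 5 + 21·3 = 68, valid modulo lcm(21, 4) = 84: x ≡ 68 (mod 84).
  Combine with x ≡ 4 (mod 8): gcd(84, 8) = 4; 4 - 68 = -64, which IS divisible by 4, so compatible.
    Write x = 68 + 84·t and substitute into x ≡ 4 (mod 8): 84·t ≡ 4 − 68 = -64 (mod 8).
    Divide the congruence (and modulus) by g = 4: 21·t ≡ -16 (mod 2).
    Reduce coefficients mod 2: 1·t ≡ 0 (mod 2).
    So t ≡ 0 (mod 2).
    Then x = 68 + 84·0 = 68, valid modulo lcm(84, 8) = 168: x ≡ 68 (mod 168).
Verify: 68 mod 21 = 5, 68 mod 4 = 0, 68 mod 8 = 4.

x ≡ 68 (mod 168).


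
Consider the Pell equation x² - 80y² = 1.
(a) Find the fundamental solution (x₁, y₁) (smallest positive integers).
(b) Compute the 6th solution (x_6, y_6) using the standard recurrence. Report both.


Step 1: Find the fundamental solution (x₁, y₁) of x² - 80y² = 1.
  Expand √80 as a continued fraction. a₀ = ⌊√80⌋ = 8; iterate m_{k+1} = d_k·a_k − m_k, d_{k+1} = (80 − m_{k+1}²)/d_k, a_{k+1} = ⌊(a₀ + m_{k+1})/d_{k+1}⌋ (starting m₀ = 0, d₀ = 1), with convergents p_k = a_k·p_{k-1} + p_{k-2}, q_k = a_k·q_{k-1} + q_{k-2} (p₋₁ = 1, q₋₁ = 0):
  k = 0: a₀ = 8; p₀/q₀ = 8/1; p₀² − 80·q₀² = 64 − 80 = -16.
  k = 1: m = 8, d = 16, a = ⌊(8 + 8)/16⌋ = 1; p/q = (1·8 + 1)/(1·1 + 0) = 9/1; p² − 80·q² = 81 − 80 = 1.
  The first convergent with p² − 80·q² = 1 gives the fundamental solution (x₁, y₁) = (9, 1).
Step 2: Apply the recurrence (x_{n+1}, y_{n+1}) = (x₁x_n + 80y₁y_n, x₁y_n + y₁x_n) repeatedly.
  From (x_1, y_1) = (9, 1): x_2 = 9·9 + 80·1·1 = 161; y_2 = 9·1 + 1·9 = 18.
  From (x_2, y_2) = (161, 18): x_3 = 9·161 + 80·1·18 = 2889; y_3 = 9·18 + 1·161 = 323.
  From (x_3, y_3) = (2889, 323): x_4 = 9·2889 + 80·1·323 = 51841; y_4 = 9·323 + 1·2889 = 5796.
  From (x_4, y_4) = (51841, 5796): x_5 = 9·51841 + 80·1·5796 = 930249; y_5 = 9·5796 + 1·51841 = 104005.
  From (x_5, y_5) = (930249, 104005): x_6 = 9·930249 + 80·1·104005 = 16692641; y_6 = 9·104005 + 1·930249 = 1866294.
Step 3: Verify x_6² - 80·y_6² = 278644263554881 - 278644263554880 = 1 (should be 1). ✓

(x_1, y_1) = (9, 1); (x_6, y_6) = (16692641, 1866294).


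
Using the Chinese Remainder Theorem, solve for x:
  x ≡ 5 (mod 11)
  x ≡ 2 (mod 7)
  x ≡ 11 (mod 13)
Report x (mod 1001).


Moduli 11, 7, 13 are pairwise coprime; by CRT there is a unique solution modulo M = 11 · 7 · 13 = 1001.
Solve pairwise, accumulating the modulus:
  Start with x ≡ 5 (mod 11).
  Combine with x ≡ 2 (mod 7): since gcd(11, 7) = 1, we get a unique residue mod 77.
    Write x = 5 + 11·t and substitute into x ≡ 2 (mod 7): 11·t ≡ 2 − 5 = -3 (mod 7).
    Reduce coefficients mod 7: 4·t ≡ 4 (mod 7).
    The inverse of 4 mod 7 is 2 (since 4·2 = 8 = 1·7 + 1), so t ≡ 2·4 = 8 ≡ 1 (mod 7).
    Then x = 5 + 11·1 = 16, valid modulo lcm(11, 7) = 77: x ≡ 16 (mod 77).
  Combine with x ≡ 11 (mod 13): since gcd(77, 13) = 1, we get a unique residue mod 1001.
    Write x = 16 + 77·t and substitute into x ≡ 11 (mod 13): 77·t ≡ 11 − 16 = -5 (mod 13).
    Reduce coefficients mod 13: 12·t ≡ 8 (mod 13).
    The inverse of 12 mod 13 is 12 (since 12·12 = 144 = 11·13 + 1), so t ≡ 12·8 = 96 ≡ 5 (mod 13).
    Then x = 16 + 77·5 = 401, valid modulo lcm(77, 13) = 1001: x ≡ 401 (mod 1001).
Verify: 401 mod 11 = 5 ✓, 401 mod 7 = 2 ✓, 401 mod 13 = 11 ✓.

x ≡ 401 (mod 1001).
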